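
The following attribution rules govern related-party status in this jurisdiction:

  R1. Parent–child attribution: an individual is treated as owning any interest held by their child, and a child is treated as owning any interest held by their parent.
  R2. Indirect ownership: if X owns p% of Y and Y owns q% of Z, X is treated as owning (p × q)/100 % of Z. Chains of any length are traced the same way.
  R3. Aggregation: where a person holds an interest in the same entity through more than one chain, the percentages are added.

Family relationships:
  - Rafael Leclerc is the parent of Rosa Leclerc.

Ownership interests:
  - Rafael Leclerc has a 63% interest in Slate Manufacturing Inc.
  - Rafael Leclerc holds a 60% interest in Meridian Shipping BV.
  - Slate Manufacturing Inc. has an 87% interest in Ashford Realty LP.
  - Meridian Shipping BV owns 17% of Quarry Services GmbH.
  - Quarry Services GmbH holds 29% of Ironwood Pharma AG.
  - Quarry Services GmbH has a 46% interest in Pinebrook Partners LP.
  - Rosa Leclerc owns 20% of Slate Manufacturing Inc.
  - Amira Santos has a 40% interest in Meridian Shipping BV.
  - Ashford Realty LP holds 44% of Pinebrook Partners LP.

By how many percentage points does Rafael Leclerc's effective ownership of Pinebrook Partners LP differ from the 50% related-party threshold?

13.5356

By parent–child attribution (R1), Rafael Leclerc is treated as also owning Rosa Leclerc's interest in Slate Manufacturing Inc, giving 63% + 20% = 83%.
Chain via Slate Manufacturing Inc. → Ashford Realty LP (R2): 83% × 87% × 44% = 31.7724% of Pinebrook Partners LP.
Chain via Meridian Shipping BV → Quarry Services GmbH (R2): 60% × 17% × 46% = 4.692% of Pinebrook Partners LP.
Aggregating (R3): 31.7724% + 4.692% = 36.4644%.
36.4644% falls short of the 50% threshold by 13.5356 percentage points.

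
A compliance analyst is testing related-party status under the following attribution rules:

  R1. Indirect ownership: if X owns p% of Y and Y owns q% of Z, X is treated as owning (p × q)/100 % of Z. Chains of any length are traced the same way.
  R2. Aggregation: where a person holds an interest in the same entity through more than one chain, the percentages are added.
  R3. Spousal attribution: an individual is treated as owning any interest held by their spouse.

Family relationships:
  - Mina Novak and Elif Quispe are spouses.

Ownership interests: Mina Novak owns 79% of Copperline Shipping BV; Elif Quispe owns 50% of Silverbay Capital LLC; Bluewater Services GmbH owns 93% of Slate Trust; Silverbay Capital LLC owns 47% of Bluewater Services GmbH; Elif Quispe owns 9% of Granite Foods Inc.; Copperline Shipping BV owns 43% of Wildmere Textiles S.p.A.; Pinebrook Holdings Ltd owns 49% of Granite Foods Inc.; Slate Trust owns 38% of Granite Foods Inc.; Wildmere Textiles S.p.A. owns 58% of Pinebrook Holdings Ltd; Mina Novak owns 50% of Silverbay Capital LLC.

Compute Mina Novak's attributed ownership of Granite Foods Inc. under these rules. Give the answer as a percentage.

By spousal attribution (R3), Mina Novak is treated as also owning Elif Quispe's interest in Silverbay Capital LLC, giving 50% + 50% = 100%.
By spousal attribution (R3), Mina Novak is treated as owning Elif Quispe's 9% interest in Granite Foods Inc.
Chain via Silverbay Capital LLC → Bluewater Services GmbH → Slate Trust (R1): 100% × 47% × 93% × 38% = 16.6098% of Granite Foods Inc.
Chain via Copperline Shipping BV → Wildmere Textiles S.p.A. → Pinebrook Holdings Ltd (R1): 79% × 43% × 58% × 49% = 9.654274% of Granite Foods Inc.
Direct interest in Granite Foods Inc: 9%.
Aggregating (R2): 16.6098% + 9.654274% + 9% = 35.264074%.

35.264074%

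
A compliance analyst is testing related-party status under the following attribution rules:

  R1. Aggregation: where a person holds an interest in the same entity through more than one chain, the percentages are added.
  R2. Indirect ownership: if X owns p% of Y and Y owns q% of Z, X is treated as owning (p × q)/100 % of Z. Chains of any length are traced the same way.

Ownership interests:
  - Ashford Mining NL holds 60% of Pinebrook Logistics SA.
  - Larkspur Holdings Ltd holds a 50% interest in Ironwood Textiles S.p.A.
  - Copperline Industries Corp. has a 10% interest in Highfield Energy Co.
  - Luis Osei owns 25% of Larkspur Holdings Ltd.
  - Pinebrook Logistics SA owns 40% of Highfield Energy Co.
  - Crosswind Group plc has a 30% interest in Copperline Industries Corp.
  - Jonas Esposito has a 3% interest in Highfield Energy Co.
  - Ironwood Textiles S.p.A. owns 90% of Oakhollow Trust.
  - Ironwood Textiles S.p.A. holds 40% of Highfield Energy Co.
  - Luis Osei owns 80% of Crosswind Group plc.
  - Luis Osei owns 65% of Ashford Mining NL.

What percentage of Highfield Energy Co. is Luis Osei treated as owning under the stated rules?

Chain via Ashford Mining NL → Pinebrook Logistics SA (R2): 65% × 60% × 40% = 15.6% of Highfield Energy Co.
Chain via Crosswind Group plc → Copperline Industries Corp. (R2): 80% × 30% × 10% = 2.4% of Highfield Energy Co.
Chain via Larkspur Holdings Ltd → Ironwood Textiles S.p.A. (R2): 25% × 50% × 40% = 5% of Highfield Energy Co.
Aggregating (R1): 15.6% + 2.4% + 5% = 23%.

23%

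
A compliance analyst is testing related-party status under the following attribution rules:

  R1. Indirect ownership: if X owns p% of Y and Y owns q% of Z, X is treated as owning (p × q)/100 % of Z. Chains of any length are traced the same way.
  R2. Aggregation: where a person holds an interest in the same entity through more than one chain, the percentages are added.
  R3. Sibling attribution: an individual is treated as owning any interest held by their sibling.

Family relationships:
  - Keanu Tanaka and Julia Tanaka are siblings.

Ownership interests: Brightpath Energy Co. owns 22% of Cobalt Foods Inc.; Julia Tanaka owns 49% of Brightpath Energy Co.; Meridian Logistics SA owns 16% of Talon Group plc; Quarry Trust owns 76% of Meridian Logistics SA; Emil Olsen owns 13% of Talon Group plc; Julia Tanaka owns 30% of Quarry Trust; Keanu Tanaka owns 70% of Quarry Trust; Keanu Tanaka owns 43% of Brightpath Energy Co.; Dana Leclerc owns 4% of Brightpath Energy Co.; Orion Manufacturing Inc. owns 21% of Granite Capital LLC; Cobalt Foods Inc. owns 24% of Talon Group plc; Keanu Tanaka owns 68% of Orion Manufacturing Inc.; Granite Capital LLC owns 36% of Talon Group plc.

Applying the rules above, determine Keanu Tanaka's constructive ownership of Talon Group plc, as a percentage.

22.1584%

By sibling attribution (R3), Keanu Tanaka is treated as also owning Julia Tanaka's interest in Brightpath Energy Co, giving 43% + 49% = 92%.
By sibling attribution (R3), Keanu Tanaka is treated as also owning Julia Tanaka's interest in Quarry Trust, giving 70% + 30% = 100%.
Chain via Brightpath Energy Co. → Cobalt Foods Inc. (R1): 92% × 22% × 24% = 4.8576% of Talon Group plc.
Chain via Orion Manufacturing Inc. → Granite Capital LLC (R1): 68% × 21% × 36% = 5.1408% of Talon Group plc.
Chain via Quarry Trust → Meridian Logistics SA (R1): 100% × 76% × 16% = 12.16% of Talon Group plc.
Aggregating (R2): 4.8576% + 5.1408% + 12.16% = 22.1584%.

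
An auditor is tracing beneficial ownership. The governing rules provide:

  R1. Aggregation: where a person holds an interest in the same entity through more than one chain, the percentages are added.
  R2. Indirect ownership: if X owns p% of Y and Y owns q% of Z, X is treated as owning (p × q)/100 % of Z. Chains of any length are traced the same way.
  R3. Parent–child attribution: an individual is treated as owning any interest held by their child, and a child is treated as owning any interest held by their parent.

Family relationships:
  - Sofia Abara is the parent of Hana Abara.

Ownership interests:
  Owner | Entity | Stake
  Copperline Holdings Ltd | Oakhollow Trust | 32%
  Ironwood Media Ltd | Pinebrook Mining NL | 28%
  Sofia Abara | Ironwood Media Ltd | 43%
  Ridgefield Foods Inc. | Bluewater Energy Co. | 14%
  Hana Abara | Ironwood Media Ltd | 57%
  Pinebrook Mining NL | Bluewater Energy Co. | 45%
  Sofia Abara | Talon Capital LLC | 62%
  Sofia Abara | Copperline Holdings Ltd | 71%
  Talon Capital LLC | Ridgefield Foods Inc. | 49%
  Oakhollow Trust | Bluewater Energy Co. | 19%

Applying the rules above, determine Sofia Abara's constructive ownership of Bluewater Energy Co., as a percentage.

21.17%

By parent–child attribution (R3), Sofia Abara is treated as also owning Hana Abara's interest in Ironwood Media Ltd, giving 43% + 57% = 100%.
Chain via Talon Capital LLC → Ridgefield Foods Inc. (R2): 62% × 49% × 14% = 4.2532% of Bluewater Energy Co.
Chain via Ironwood Media Ltd → Pinebrook Mining NL (R2): 100% × 28% × 45% = 12.6% of Bluewater Energy Co.
Chain via Copperline Holdings Ltd → Oakhollow Trust (R2): 71% × 32% × 19% = 4.3168% of Bluewater Energy Co.
Aggregating (R1): 4.2532% + 12.6% + 4.3168% = 21.17%.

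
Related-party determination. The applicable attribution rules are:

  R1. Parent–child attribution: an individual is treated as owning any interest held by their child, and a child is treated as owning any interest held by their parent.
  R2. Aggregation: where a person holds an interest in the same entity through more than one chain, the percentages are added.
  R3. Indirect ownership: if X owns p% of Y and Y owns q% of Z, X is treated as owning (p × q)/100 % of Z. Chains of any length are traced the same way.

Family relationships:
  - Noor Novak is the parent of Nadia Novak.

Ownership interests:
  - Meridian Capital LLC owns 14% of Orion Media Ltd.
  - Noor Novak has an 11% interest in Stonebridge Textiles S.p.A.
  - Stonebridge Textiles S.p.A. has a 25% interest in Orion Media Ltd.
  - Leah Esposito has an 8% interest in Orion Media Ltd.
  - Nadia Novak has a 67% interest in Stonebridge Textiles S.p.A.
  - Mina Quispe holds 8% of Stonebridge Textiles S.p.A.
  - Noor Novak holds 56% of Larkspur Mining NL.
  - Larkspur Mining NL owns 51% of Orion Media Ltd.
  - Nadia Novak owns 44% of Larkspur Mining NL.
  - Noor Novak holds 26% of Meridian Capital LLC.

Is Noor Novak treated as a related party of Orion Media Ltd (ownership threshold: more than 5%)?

Yes

By parent–child attribution (R1), Noor Novak is treated as also owning Nadia Novak's interest in Stonebridge Textiles S.p.A, giving 11% + 67% = 78%.
By parent–child attribution (R1), Noor Novak is treated as also owning Nadia Novak's interest in Larkspur Mining NL, giving 56% + 44% = 100%.
Chain via Stonebridge Textiles S.p.A. (R3): 78% × 25% = 19.5% of Orion Media Ltd.
Chain via Larkspur Mining NL (R3): 100% × 51% = 51% of Orion Media Ltd.
Chain via Meridian Capital LLC (R3): 26% × 14% = 3.64% of Orion Media Ltd.
Aggregating (R2): 19.5% + 51% + 3.64% = 74.14%.
74.14% exceeds the 5% threshold, so Noor is a related party to Orion Media Ltd.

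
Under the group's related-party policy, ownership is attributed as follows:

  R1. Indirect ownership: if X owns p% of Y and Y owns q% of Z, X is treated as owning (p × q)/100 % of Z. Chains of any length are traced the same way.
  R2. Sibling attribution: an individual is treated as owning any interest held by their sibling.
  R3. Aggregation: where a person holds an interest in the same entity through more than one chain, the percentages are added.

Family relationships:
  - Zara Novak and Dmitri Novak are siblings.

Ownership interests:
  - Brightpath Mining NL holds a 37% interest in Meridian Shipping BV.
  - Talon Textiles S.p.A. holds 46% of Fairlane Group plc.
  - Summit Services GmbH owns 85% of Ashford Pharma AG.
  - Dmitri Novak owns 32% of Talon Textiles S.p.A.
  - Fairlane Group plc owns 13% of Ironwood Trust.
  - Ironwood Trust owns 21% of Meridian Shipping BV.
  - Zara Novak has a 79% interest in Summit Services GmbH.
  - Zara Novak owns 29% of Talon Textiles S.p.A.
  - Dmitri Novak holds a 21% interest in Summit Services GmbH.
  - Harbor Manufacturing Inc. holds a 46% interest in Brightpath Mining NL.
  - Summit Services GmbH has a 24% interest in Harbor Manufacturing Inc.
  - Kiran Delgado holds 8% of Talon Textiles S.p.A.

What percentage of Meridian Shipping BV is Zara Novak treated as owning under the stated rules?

By sibling attribution (R2), Zara Novak is treated as also owning Dmitri Novak's interest in Talon Textiles S.p.A, giving 29% + 32% = 61%.
By sibling attribution (R2), Zara Novak is treated as also owning Dmitri Novak's interest in Summit Services GmbH, giving 79% + 21% = 100%.
Chain via Talon Textiles S.p.A. → Fairlane Group plc → Ironwood Trust (R1): 61% × 46% × 13% × 21% = 0.766038% of Meridian Shipping BV.
Chain via Summit Services GmbH → Harbor Manufacturing Inc. → Brightpath Mining NL (R1): 100% × 24% × 46% × 37% = 4.0848% of Meridian Shipping BV.
Aggregating (R3): 0.766038% + 4.0848% = 4.850838%.

4.850838%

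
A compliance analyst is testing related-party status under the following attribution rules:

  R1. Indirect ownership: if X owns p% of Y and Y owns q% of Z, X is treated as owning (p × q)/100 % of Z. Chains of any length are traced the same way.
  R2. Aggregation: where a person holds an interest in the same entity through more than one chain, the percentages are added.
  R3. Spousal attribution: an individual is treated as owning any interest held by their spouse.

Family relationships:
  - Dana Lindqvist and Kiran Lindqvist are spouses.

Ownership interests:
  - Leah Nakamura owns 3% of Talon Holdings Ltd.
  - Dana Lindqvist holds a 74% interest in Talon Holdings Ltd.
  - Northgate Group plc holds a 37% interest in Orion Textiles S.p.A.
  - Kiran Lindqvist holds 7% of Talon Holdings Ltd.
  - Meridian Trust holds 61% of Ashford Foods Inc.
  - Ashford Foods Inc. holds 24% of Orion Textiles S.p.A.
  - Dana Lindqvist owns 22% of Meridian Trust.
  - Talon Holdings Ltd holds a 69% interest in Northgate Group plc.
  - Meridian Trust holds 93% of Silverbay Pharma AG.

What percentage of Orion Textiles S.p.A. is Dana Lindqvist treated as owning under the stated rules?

By spousal attribution (R3), Dana Lindqvist is treated as also owning Kiran Lindqvist's interest in Talon Holdings Ltd, giving 74% + 7% = 81%.
Chain via Talon Holdings Ltd → Northgate Group plc (R1): 81% × 69% × 37% = 20.6793% of Orion Textiles S.p.A.
Chain via Meridian Trust → Ashford Foods Inc. (R1): 22% × 61% × 24% = 3.2208% of Orion Textiles S.p.A.
Aggregating (R2): 20.6793% + 3.2208% = 23.9001%.

23.9001%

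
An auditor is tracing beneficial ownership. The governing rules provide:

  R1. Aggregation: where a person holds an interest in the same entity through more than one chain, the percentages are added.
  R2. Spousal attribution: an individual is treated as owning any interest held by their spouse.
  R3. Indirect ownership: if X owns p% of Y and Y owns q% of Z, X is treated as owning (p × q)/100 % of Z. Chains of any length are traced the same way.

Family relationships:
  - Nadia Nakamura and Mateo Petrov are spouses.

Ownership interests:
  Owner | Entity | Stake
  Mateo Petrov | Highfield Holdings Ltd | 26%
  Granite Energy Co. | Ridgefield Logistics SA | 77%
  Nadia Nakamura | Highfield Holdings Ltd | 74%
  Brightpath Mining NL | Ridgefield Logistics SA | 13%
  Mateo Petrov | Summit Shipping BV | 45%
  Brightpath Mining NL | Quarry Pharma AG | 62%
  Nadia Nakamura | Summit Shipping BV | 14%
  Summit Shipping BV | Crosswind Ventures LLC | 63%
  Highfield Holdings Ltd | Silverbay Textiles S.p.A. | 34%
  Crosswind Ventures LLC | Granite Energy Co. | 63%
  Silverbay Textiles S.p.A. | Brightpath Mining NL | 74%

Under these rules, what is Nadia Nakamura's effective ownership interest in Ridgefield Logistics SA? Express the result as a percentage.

By spousal attribution (R2), Nadia Nakamura is treated as also owning Mateo Petrov's interest in Summit Shipping BV, giving 14% + 45% = 59%.
By spousal attribution (R2), Nadia Nakamura is treated as also owning Mateo Petrov's interest in Highfield Holdings Ltd, giving 74% + 26% = 100%.
Chain via Summit Shipping BV → Crosswind Ventures LLC → Granite Energy Co. (R3): 59% × 63% × 63% × 77% = 18.031167% of Ridgefield Logistics SA.
Chain via Highfield Holdings Ltd → Silverbay Textiles S.p.A. → Brightpath Mining NL (R3): 100% × 34% × 74% × 13% = 3.2708% of Ridgefield Logistics SA.
Aggregating (R1): 18.031167% + 3.2708% = 21.301967%.

21.301967%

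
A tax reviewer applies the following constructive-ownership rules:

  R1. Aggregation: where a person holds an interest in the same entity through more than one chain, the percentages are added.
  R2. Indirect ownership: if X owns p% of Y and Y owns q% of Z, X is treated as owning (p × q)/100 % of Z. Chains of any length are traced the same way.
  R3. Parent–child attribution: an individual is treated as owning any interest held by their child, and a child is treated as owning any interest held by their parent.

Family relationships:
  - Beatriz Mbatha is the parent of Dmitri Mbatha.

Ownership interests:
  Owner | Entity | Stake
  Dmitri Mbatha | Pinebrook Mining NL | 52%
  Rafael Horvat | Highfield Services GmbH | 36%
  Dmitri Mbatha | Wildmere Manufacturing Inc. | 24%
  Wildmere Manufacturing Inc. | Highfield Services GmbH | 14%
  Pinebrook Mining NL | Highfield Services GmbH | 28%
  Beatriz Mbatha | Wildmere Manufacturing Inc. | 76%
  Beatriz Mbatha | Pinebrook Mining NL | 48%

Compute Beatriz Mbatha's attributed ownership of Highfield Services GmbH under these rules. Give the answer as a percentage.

By parent–child attribution (R3), Beatriz Mbatha is treated as also owning Dmitri Mbatha's interest in Wildmere Manufacturing Inc, giving 76% + 24% = 100%.
By parent–child attribution (R3), Beatriz Mbatha is treated as also owning Dmitri Mbatha's interest in Pinebrook Mining NL, giving 48% + 52% = 100%.
Chain via Wildmere Manufacturing Inc. (R2): 100% × 14% = 14% of Highfield Services GmbH.
Chain via Pinebrook Mining NL (R2): 100% × 28% = 28% of Highfield Services GmbH.
Aggregating (R1): 14% + 28% = 42%.

42%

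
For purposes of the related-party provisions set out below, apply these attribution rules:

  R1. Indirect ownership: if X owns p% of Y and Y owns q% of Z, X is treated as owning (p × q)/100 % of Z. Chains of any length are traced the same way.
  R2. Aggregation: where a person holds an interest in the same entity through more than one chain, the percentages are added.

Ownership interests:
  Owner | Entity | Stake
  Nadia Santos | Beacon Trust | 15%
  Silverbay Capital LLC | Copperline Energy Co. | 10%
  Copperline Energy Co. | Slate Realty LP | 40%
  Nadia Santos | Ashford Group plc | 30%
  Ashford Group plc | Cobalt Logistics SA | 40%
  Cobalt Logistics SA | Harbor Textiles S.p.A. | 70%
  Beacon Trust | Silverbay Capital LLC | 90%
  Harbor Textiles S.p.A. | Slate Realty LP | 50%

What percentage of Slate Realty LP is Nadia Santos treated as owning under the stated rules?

4.74%

Chain via Ashford Group plc → Cobalt Logistics SA → Harbor Textiles S.p.A. (R1): 30% × 40% × 70% × 50% = 4.2% of Slate Realty LP.
Chain via Beacon Trust → Silverbay Capital LLC → Copperline Energy Co. (R1): 15% × 90% × 10% × 40% = 0.54% of Slate Realty LP.
Aggregating (R2): 4.2% + 0.54% = 4.74%.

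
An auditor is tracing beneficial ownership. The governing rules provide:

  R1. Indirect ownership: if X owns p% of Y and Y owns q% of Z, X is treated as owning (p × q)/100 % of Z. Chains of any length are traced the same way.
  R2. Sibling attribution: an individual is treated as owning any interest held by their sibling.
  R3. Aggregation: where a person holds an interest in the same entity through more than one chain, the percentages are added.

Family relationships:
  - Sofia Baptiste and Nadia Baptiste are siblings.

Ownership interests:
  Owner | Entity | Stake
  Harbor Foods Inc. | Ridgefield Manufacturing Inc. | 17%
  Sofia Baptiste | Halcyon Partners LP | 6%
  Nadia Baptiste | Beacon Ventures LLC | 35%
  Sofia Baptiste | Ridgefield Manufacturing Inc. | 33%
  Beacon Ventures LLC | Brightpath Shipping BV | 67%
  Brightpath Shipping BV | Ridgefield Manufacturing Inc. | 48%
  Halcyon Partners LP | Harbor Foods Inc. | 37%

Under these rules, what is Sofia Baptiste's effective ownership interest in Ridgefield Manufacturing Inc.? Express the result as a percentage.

By sibling attribution (R2), Sofia Baptiste is treated as owning Nadia Baptiste's 35% interest in Beacon Ventures LLC.
Chain via Halcyon Partners LP → Harbor Foods Inc. (R1): 6% × 37% × 17% = 0.3774% of Ridgefield Manufacturing Inc.
Direct interest in Ridgefield Manufacturing Inc: 33%.
Chain via Beacon Ventures LLC → Brightpath Shipping BV (R1): 35% × 67% × 48% = 11.256% of Ridgefield Manufacturing Inc.
Aggregating (R3): 0.3774% + 33% + 11.256% = 44.6334%.

44.6334%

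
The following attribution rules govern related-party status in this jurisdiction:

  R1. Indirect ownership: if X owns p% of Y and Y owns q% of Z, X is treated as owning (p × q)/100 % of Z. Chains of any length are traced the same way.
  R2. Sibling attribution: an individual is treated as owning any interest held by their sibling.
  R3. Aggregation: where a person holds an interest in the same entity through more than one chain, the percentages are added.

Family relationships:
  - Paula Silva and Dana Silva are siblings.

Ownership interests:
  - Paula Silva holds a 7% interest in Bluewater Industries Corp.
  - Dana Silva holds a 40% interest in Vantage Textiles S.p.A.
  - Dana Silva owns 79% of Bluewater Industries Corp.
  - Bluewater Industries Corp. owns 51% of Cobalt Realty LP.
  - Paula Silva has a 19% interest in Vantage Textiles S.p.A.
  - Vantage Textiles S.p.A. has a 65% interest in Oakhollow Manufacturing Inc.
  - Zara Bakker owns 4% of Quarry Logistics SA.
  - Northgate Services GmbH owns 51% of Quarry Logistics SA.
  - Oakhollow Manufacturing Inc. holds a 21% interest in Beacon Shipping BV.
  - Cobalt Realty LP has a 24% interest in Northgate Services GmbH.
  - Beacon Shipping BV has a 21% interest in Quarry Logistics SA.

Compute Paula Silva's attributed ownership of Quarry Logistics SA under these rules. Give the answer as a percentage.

7.059699%

By sibling attribution (R2), Paula Silva is treated as also owning Dana Silva's interest in Bluewater Industries Corp, giving 7% + 79% = 86%.
By sibling attribution (R2), Paula Silva is treated as also owning Dana Silva's interest in Vantage Textiles S.p.A, giving 19% + 40% = 59%.
Chain via Bluewater Industries Corp. → Cobalt Realty LP → Northgate Services GmbH (R1): 86% × 51% × 24% × 51% = 5.368464% of Quarry Logistics SA.
Chain via Vantage Textiles S.p.A. → Oakhollow Manufacturing Inc. → Beacon Shipping BV (R1): 59% × 65% × 21% × 21% = 1.691235% of Quarry Logistics SA.
Aggregating (R3): 5.368464% + 1.691235% = 7.059699%.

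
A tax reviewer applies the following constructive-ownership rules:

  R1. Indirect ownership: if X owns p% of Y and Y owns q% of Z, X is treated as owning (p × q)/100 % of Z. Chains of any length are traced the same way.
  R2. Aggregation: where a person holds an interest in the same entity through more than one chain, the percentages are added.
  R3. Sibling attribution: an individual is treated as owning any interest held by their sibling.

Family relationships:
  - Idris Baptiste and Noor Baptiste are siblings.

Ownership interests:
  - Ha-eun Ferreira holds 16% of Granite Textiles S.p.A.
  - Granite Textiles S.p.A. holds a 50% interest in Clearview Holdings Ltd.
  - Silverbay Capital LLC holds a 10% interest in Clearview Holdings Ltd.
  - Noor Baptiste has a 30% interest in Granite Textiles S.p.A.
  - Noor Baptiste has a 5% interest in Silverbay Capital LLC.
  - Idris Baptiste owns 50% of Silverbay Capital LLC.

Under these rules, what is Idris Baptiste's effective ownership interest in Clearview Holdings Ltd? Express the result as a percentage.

By sibling attribution (R3), Idris Baptiste is treated as also owning Noor Baptiste's interest in Silverbay Capital LLC, giving 50% + 5% = 55%.
By sibling attribution (R3), Idris Baptiste is treated as owning Noor Baptiste's 30% interest in Granite Textiles S.p.A.
Chain via Silverbay Capital LLC (R1): 55% × 10% = 5.5% of Clearview Holdings Ltd.
Chain via Granite Textiles S.p.A. (R1): 30% × 50% = 15% of Clearview Holdings Ltd.
Aggregating (R2): 5.5% + 15% = 20.5%.

20.5%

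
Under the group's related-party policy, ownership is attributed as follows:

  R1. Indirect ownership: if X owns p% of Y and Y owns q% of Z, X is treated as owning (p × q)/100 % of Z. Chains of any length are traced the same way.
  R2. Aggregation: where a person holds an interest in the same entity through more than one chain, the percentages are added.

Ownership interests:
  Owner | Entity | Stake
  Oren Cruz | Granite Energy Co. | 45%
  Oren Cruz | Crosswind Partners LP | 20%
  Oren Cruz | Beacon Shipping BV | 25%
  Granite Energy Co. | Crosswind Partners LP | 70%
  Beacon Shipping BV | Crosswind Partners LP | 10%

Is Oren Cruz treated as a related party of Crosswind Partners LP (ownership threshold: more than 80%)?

Chain via Beacon Shipping BV (R1): 25% × 10% = 2.5% of Crosswind Partners LP.
Chain via Granite Energy Co. (R1): 45% × 70% = 31.5% of Crosswind Partners LP.
Direct interest in Crosswind Partners LP: 20%.
Aggregating (R2): 2.5% + 31.5% + 20% = 54%.
54% does not exceed the 80% threshold, so Oren is not a related party to Crosswind Partners LP.

No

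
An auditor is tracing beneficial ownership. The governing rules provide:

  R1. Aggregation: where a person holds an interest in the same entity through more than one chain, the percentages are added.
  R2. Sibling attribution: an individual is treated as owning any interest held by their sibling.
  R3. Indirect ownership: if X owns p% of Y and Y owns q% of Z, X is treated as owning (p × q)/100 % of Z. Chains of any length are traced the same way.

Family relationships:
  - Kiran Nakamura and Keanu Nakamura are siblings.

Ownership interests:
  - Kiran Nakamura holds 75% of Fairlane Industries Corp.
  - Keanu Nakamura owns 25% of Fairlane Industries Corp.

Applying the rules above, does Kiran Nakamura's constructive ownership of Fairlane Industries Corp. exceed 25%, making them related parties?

By sibling attribution (R2), Kiran Nakamura is treated as also owning Keanu Nakamura's interest in Fairlane Industries Corp, giving 75% + 25% = 100%.
Direct interest in Fairlane Industries Corp: 100%.
100% exceeds the 25% threshold, so Kiran is a related party to Fairlane Industries Corp.

Yes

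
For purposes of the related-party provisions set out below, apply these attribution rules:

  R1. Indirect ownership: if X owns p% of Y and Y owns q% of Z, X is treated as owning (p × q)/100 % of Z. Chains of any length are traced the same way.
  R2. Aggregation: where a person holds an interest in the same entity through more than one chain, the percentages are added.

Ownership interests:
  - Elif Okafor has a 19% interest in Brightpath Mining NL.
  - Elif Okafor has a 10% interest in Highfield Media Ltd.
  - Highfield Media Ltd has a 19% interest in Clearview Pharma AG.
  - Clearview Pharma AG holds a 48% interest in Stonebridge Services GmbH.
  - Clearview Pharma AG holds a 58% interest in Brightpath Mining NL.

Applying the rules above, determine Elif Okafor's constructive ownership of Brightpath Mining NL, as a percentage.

20.102%

Chain via Highfield Media Ltd → Clearview Pharma AG (R1): 10% × 19% × 58% = 1.102% of Brightpath Mining NL.
Direct interest in Brightpath Mining NL: 19%.
Aggregating (R2): 1.102% + 19% = 20.102%.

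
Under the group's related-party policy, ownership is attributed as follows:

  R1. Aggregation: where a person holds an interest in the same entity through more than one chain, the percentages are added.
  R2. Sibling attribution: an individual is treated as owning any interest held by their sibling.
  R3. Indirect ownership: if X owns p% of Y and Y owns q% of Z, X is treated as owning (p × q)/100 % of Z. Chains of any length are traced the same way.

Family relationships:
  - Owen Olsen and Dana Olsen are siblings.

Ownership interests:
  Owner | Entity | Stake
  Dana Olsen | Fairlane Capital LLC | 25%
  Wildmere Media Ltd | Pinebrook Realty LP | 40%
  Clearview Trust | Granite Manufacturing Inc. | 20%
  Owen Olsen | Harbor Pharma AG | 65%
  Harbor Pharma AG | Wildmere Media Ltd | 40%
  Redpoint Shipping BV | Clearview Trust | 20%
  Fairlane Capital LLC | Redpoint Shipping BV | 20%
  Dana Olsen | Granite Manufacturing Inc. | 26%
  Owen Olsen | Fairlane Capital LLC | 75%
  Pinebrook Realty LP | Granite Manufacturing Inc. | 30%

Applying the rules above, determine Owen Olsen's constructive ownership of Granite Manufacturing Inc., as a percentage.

29.92%

By sibling attribution (R2), Owen Olsen is treated as also owning Dana Olsen's interest in Fairlane Capital LLC, giving 75% + 25% = 100%.
By sibling attribution (R2), Owen Olsen is treated as owning Dana Olsen's 26% interest in Granite Manufacturing Inc.
Chain via Fairlane Capital LLC → Redpoint Shipping BV → Clearview Trust (R3): 100% × 20% × 20% × 20% = 0.8% of Granite Manufacturing Inc.
Chain via Harbor Pharma AG → Wildmere Media Ltd → Pinebrook Realty LP (R3): 65% × 40% × 40% × 30% = 3.12% of Granite Manufacturing Inc.
Direct interest in Granite Manufacturing Inc: 26%.
Aggregating (R1): 0.8% + 3.12% + 26% = 29.92%.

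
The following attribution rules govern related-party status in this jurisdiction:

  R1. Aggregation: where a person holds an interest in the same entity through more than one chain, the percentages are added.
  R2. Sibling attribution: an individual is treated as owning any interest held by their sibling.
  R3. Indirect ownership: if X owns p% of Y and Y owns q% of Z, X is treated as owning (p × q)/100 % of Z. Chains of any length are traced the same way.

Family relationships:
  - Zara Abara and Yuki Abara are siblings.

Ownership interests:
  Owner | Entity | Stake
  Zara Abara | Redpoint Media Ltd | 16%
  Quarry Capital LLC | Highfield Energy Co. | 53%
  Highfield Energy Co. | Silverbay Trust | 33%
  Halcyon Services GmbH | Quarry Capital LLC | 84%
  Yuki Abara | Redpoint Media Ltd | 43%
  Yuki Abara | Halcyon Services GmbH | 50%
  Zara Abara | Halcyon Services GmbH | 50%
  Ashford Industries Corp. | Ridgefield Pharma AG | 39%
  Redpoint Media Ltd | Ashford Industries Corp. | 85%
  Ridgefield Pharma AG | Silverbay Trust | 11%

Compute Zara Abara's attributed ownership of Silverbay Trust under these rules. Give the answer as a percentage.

By sibling attribution (R2), Zara Abara is treated as also owning Yuki Abara's interest in Halcyon Services GmbH, giving 50% + 50% = 100%.
By sibling attribution (R2), Zara Abara is treated as also owning Yuki Abara's interest in Redpoint Media Ltd, giving 16% + 43% = 59%.
Chain via Halcyon Services GmbH → Quarry Capital LLC → Highfield Energy Co. (R3): 100% × 84% × 53% × 33% = 14.6916% of Silverbay Trust.
Chain via Redpoint Media Ltd → Ashford Industries Corp. → Ridgefield Pharma AG (R3): 59% × 85% × 39% × 11% = 2.151435% of Silverbay Trust.
Aggregating (R1): 14.6916% + 2.151435% = 16.843035%.

16.843035%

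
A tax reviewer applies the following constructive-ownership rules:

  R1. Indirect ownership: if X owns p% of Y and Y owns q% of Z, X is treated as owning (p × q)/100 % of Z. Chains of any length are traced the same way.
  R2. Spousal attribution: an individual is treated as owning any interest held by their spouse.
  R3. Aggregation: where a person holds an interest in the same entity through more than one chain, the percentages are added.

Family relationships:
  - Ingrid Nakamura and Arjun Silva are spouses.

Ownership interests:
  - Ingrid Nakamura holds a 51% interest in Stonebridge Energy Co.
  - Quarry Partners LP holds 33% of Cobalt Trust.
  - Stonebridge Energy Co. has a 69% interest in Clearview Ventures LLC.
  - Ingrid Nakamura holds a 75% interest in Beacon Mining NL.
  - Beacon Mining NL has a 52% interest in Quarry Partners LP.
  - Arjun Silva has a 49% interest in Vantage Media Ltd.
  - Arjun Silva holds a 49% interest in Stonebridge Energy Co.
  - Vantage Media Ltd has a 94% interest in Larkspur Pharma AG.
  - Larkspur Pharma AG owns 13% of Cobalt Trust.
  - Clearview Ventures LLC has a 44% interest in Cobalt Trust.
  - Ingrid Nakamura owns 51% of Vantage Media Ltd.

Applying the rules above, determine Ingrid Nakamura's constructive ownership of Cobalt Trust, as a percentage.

55.45%

By spousal attribution (R2), Ingrid Nakamura is treated as also owning Arjun Silva's interest in Stonebridge Energy Co, giving 51% + 49% = 100%.
By spousal attribution (R2), Ingrid Nakamura is treated as also owning Arjun Silva's interest in Vantage Media Ltd, giving 51% + 49% = 100%.
Chain via Stonebridge Energy Co. → Clearview Ventures LLC (R1): 100% × 69% × 44% = 30.36% of Cobalt Trust.
Chain via Beacon Mining NL → Quarry Partners LP (R1): 75% × 52% × 33% = 12.87% of Cobalt Trust.
Chain via Vantage Media Ltd → Larkspur Pharma AG (R1): 100% × 94% × 13% = 12.22% of Cobalt Trust.
Aggregating (R3): 30.36% + 12.87% + 12.22% = 55.45%.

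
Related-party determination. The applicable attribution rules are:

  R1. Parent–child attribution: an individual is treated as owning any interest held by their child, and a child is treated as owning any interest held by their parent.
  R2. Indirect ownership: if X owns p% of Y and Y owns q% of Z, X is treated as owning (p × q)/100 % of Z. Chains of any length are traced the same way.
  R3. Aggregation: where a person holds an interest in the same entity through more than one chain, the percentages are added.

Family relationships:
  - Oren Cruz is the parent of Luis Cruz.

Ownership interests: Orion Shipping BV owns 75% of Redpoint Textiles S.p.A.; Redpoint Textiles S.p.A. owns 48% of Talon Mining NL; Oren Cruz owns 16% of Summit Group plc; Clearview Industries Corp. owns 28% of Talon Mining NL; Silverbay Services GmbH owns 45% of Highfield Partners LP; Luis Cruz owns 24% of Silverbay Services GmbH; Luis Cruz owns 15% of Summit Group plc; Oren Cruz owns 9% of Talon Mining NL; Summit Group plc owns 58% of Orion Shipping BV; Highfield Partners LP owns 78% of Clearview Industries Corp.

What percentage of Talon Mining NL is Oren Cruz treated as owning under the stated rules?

17.83152%

By parent–child attribution (R1), Oren Cruz is treated as also owning Luis Cruz's interest in Summit Group plc, giving 16% + 15% = 31%.
By parent–child attribution (R1), Oren Cruz is treated as owning Luis Cruz's 24% interest in Silverbay Services GmbH.
Chain via Summit Group plc → Orion Shipping BV → Redpoint Textiles S.p.A. (R2): 31% × 58% × 75% × 48% = 6.4728% of Talon Mining NL.
Direct interest in Talon Mining NL: 9%.
Chain via Silverbay Services GmbH → Highfield Partners LP → Clearview Industries Corp. (R2): 24% × 45% × 78% × 28% = 2.35872% of Talon Mining NL.
Aggregating (R3): 6.4728% + 9% + 2.35872% = 17.83152%.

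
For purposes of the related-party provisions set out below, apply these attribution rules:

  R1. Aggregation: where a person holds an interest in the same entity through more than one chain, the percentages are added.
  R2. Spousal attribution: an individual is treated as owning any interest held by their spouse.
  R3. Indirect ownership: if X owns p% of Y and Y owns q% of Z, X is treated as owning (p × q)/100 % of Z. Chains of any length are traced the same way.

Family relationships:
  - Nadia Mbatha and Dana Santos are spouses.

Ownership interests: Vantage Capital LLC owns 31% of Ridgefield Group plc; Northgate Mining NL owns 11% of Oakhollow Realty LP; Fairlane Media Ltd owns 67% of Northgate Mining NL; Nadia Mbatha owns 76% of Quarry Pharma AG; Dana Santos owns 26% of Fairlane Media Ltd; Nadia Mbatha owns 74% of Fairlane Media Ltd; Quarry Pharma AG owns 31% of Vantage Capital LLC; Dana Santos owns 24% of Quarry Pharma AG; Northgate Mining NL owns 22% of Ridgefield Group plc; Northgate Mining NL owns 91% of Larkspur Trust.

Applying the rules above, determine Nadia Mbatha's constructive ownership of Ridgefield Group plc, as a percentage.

By spousal attribution (R2), Nadia Mbatha is treated as also owning Dana Santos's interest in Fairlane Media Ltd, giving 74% + 26% = 100%.
By spousal attribution (R2), Nadia Mbatha is treated as also owning Dana Santos's interest in Quarry Pharma AG, giving 76% + 24% = 100%.
Chain via Fairlane Media Ltd → Northgate Mining NL (R3): 100% × 67% × 22% = 14.74% of Ridgefield Group plc.
Chain via Quarry Pharma AG → Vantage Capital LLC (R3): 100% × 31% × 31% = 9.61% of Ridgefield Group plc.
Aggregating (R1): 14.74% + 9.61% = 24.35%.

24.35%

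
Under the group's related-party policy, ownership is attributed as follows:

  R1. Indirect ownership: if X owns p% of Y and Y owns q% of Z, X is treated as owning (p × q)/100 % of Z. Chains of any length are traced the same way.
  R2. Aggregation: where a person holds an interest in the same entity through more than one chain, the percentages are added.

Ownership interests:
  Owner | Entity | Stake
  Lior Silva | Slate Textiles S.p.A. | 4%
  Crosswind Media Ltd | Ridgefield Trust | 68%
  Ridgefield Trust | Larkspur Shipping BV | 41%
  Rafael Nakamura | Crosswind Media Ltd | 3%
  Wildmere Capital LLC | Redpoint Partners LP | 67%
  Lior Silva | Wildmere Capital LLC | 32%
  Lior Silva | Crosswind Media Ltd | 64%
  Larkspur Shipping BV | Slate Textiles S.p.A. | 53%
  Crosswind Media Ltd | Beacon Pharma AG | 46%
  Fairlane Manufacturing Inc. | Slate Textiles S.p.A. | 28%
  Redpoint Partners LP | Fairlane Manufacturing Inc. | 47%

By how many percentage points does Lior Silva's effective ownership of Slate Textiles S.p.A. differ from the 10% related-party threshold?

6.2784

Chain via Crosswind Media Ltd → Ridgefield Trust → Larkspur Shipping BV (R1): 64% × 68% × 41% × 53% = 9.456896% of Slate Textiles S.p.A.
Chain via Wildmere Capital LLC → Redpoint Partners LP → Fairlane Manufacturing Inc. (R1): 32% × 67% × 47% × 28% = 2.821504% of Slate Textiles S.p.A.
Direct interest in Slate Textiles S.p.A: 4%.
Aggregating (R2): 9.456896% + 2.821504% + 4% = 16.2784%.
16.2784% exceeds the 10% threshold by 6.2784 percentage points.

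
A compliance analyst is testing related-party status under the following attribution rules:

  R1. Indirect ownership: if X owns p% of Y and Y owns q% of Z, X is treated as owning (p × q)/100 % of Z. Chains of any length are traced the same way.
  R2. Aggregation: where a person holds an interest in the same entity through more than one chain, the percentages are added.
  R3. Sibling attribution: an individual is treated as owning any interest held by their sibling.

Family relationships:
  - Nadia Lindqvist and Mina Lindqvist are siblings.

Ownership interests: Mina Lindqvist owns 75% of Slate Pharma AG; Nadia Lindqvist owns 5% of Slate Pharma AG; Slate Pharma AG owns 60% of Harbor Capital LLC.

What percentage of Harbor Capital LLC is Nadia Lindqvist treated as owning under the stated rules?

48%

By sibling attribution (R3), Nadia Lindqvist is treated as also owning Mina Lindqvist's interest in Slate Pharma AG, giving 5% + 75% = 80%.
Chain via Slate Pharma AG (R1): 80% × 60% = 48% of Harbor Capital LLC.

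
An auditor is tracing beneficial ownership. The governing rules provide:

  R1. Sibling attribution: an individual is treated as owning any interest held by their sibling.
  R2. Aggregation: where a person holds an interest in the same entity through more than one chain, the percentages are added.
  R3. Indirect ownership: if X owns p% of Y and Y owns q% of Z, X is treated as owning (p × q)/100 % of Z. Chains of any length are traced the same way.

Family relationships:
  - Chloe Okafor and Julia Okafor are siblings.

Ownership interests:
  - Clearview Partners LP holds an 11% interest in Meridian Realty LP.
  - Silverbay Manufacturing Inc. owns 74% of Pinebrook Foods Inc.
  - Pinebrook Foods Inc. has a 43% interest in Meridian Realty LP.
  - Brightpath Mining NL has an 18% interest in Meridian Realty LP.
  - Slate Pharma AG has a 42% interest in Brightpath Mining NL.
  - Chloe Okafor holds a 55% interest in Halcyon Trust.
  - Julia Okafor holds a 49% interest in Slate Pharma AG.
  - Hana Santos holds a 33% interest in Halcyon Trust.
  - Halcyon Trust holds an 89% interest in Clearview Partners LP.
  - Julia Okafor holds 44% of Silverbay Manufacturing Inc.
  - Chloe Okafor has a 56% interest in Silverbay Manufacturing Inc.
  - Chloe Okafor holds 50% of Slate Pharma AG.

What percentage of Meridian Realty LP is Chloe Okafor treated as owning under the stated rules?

44.6889%

By sibling attribution (R1), Chloe Okafor is treated as also owning Julia Okafor's interest in Silverbay Manufacturing Inc, giving 56% + 44% = 100%.
By sibling attribution (R1), Chloe Okafor is treated as also owning Julia Okafor's interest in Slate Pharma AG, giving 50% + 49% = 99%.
Chain via Halcyon Trust → Clearview Partners LP (R3): 55% × 89% × 11% = 5.3845% of Meridian Realty LP.
Chain via Silverbay Manufacturing Inc. → Pinebrook Foods Inc. (R3): 100% × 74% × 43% = 31.82% of Meridian Realty LP.
Chain via Slate Pharma AG → Brightpath Mining NL (R3): 99% × 42% × 18% = 7.4844% of Meridian Realty LP.
Aggregating (R2): 5.3845% + 31.82% + 7.4844% = 44.6889%.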